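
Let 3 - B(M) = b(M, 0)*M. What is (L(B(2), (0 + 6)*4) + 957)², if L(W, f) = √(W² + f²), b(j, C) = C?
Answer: 916434 + 5742*√65 ≈ 9.6273e+5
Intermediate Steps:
B(M) = 3 (B(M) = 3 - 0*M = 3 - 1*0 = 3 + 0 = 3)
(L(B(2), (0 + 6)*4) + 957)² = (√(3² + ((0 + 6)*4)²) + 957)² = (√(9 + (6*4)²) + 957)² = (√(9 + 24²) + 957)² = (√(9 + 576) + 957)² = (√585 + 957)² = (3*√65 + 957)² = (957 + 3*√65)²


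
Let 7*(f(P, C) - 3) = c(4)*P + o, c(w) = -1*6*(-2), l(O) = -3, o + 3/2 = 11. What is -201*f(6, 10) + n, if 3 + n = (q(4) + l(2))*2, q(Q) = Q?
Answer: -41219/14 ≈ -2944.2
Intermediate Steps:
o = 19/2 (o = -3/2 + 11 = 19/2 ≈ 9.5000)
c(w) = 12 (c(w) = -6*(-2) = 12)
f(P, C) = 61/14 + 12*P/7 (f(P, C) = 3 + (12*P + 19/2)/7 = 3 + (19/2 + 12*P)/7 = 3 + (19/14 + 12*P/7) = 61/14 + 12*P/7)
n = -1 (n = -3 + (4 - 3)*2 = -3 + 1*2 = -3 + 2 = -1)
-201*f(6, 10) + n = -201*(61/14 + (12/7)*6) - 1 = -201*(61/14 + 72/7) - 1 = -201*205/14 - 1 = -41205/14 - 1 = -41219/14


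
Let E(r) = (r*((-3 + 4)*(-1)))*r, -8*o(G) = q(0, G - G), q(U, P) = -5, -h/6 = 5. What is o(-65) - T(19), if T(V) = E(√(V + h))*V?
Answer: -1667/8 ≈ -208.38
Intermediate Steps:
h = -30 (h = -6*5 = -30)
o(G) = 5/8 (o(G) = -⅛*(-5) = 5/8)
E(r) = -r² (E(r) = (r*(1*(-1)))*r = (r*(-1))*r = (-r)*r = -r²)
T(V) = V*(30 - V) (T(V) = (-(√(V - 30))²)*V = (-(√(-30 + V))²)*V = (-(-30 + V))*V = (30 - V)*V = V*(30 - V))
o(-65) - T(19) = 5/8 - 19*(30 - 1*19) = 5/8 - 19*(30 - 19) = 5/8 - 19*11 = 5/8 - 1*209 = 5/8 - 209 = -1667/8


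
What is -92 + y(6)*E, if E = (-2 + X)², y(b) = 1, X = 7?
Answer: -67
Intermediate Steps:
E = 25 (E = (-2 + 7)² = 5² = 25)
-92 + y(6)*E = -92 + 1*25 = -92 + 25 = -67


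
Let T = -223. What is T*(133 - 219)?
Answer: 19178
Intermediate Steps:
T*(133 - 219) = -223*(133 - 219) = -223*(-86) = 19178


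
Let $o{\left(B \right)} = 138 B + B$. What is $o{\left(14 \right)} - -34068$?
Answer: $36014$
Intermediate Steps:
$o{\left(B \right)} = 139 B$
$o{\left(14 \right)} - -34068 = 139 \cdot 14 - -34068 = 1946 + 34068 = 36014$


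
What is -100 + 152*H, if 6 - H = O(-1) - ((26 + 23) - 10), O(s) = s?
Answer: 6892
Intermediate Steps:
H = 46 (H = 6 - (-1 - ((26 + 23) - 10)) = 6 - (-1 - (49 - 10)) = 6 - (-1 - 1*39) = 6 - (-1 - 39) = 6 - 1*(-40) = 6 + 40 = 46)
-100 + 152*H = -100 + 152*46 = -100 + 6992 = 6892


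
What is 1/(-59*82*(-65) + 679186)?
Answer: 1/993656 ≈ 1.0064e-6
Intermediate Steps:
1/(-59*82*(-65) + 679186) = 1/(-4838*(-65) + 679186) = 1/(314470 + 679186) = 1/993656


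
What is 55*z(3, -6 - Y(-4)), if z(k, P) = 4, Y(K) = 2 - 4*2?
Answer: 220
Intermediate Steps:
Y(K) = -6 (Y(K) = 2 - 8 = -6)
55*z(3, -6 - Y(-4)) = 55*4 = 220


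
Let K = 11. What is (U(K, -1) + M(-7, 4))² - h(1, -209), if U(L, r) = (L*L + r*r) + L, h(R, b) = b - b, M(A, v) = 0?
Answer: 17689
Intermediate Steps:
h(R, b) = 0
U(L, r) = L + L² + r² (U(L, r) = (L² + r²) + L = L + L² + r²)
(U(K, -1) + M(-7, 4))² - h(1, -209) = ((11 + 11² + (-1)²) + 0)² - 1*0 = ((11 + 121 + 1) + 0)² + 0 = (133 + 0)² + 0 = 133² + 0 = 17689 + 0 = 17689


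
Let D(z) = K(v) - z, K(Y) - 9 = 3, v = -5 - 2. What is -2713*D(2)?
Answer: -27130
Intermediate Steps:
v = -7
K(Y) = 12 (K(Y) = 9 + 3 = 12)
D(z) = 12 - z
-2713*D(2) = -2713*(12 - 1*2) = -2713*(12 - 2) = -2713*10 = -27130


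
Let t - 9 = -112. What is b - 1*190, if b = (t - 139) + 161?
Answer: -271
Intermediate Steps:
t = -103 (t = 9 - 112 = -103)
b = -81 (b = (-103 - 139) + 161 = -242 + 161 = -81)
b - 1*190 = -81 - 1*190 = -81 - 190 = -271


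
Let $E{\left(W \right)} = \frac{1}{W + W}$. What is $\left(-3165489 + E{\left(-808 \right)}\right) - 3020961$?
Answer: $- \frac{9997303201}{1616} \approx -6.1864 \cdot 10^{6}$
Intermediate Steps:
$E{\left(W \right)} = \frac{1}{2 W}$
$\left(-3165489 + E{\left(-808 \right)}\right) - 3020961 = \left(-3165489 + \frac{1}{2 \left(-808\right)}\right) - 3020961 = \left(-3165489 + \frac{1}{2} \left(- \frac{1}{808}\right)\right) - 3020961 = \left(-3165489 - \frac{1}{1616}\right) - 3020961 = - \frac{5115430225}{1616} - 3020961 = - \frac{9997303201}{1616}$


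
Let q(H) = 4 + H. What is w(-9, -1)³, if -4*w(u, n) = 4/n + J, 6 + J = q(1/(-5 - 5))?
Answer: 226981/64000 ≈ 3.5466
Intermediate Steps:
J = -21/10 (J = -6 + (4 + 1/(-5 - 5)) = -6 + (4 + 1/(-10)) = -6 + (4 - ⅒) = -6 + 39/10 = -21/10 ≈ -2.1000)
w(u, n) = 21/40 - 1/n (w(u, n) = -(4/n - 21/10)/4 = -(-21/10 + 4/n)/4 = 21/40 - 1/n)
w(-9, -1)³ = (21/40 - 1/(-1))³ = (21/40 - 1*(-1))³ = (21/40 + 1)³ = (61/40)³ = 226981/64000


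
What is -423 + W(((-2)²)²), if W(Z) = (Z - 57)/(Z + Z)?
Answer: -13577/32 ≈ -424.28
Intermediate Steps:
W(Z) = (-57 + Z)/(2*Z) (W(Z) = (-57 + Z)/((2*Z)) = (-57 + Z)*(1/(2*Z)) = (-57 + Z)/(2*Z))
-423 + W(((-2)²)²) = -423 + (-57 + ((-2)²)²)/(2*(((-2)²)²)) = -423 + (-57 + 4²)/(2*(4²)) = -423 + (½)*(-57 + 16)/16 = -423 + (½)*(1/16)*(-41) = -423 - 41/32 = -13577/32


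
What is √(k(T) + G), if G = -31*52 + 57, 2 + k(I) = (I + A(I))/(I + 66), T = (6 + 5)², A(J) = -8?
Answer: I*√54425602/187 ≈ 39.451*I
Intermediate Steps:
T = 121 (T = 11² = 121)
k(I) = -2 + (-8 + I)/(66 + I) (k(I) = -2 + (I - 8)/(I + 66) = -2 + (-8 + I)/(66 + I))
G = -1555 (G = -1612 + 57 = -1555)
√(k(T) + G) = √((-140 - 1*121)/(66 + 121) - 1555) = √((-140 - 121)/187 - 1555) = √((1/187)*(-261) - 1555) = √(-261/187 - 1555) = √(-291046/187) = I*√54425602/187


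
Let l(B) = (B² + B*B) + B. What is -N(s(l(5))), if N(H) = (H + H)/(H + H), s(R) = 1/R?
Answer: -1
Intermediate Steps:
l(B) = B + 2*B² (l(B) = (B² + B²) + B = 2*B² + B = B + 2*B²)
N(H) = 1 (N(H) = (2*H)/((2*H)) = (2*H)*(1/(2*H)) = 1)
-N(s(l(5))) = -1*1 = -1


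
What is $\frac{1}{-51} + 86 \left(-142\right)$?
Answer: $- \frac{622813}{51} \approx -12212.0$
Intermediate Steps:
$\frac{1}{-51} + 86 \left(-142\right) = - \frac{1}{51} - 12212 = - \frac{622813}{51}$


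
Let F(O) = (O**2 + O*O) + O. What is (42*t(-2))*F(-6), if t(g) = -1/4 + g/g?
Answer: 2079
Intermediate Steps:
F(O) = O + 2*O**2 (F(O) = (O**2 + O**2) + O = 2*O**2 + O = O + 2*O**2)
t(g) = 3/4 (t(g) = -1*1/4 + 1 = -1/4 + 1 = 3/4)
(42*t(-2))*F(-6) = (42*(3/4))*(-6*(1 + 2*(-6))) = 63*(-6*(1 - 12))/2 = 63*(-6*(-11))/2 = (63/2)*66 = 2079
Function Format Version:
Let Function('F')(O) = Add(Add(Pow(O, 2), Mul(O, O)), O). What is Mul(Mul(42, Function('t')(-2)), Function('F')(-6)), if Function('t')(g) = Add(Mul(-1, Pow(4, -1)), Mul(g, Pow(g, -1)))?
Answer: 2079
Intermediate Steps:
Function('F')(O) = Add(O, Mul(2, Pow(O, 2))) (Function('F')(O) = Add(Add(Pow(O, 2), Pow(O, 2)), O) = Add(Mul(2, Pow(O, 2)), O) = Add(O, Mul(2, Pow(O, 2))))
Function('t')(g) = Rational(3, 4) (Function('t')(g) = Add(Mul(-1, Rational(1, 4)), 1) = Add(Rational(-1, 4), 1) = Rational(3, 4))
Mul(Mul(42, Function('t')(-2)), Function('F')(-6)) = Mul(Mul(42, Rational(3, 4)), Mul(-6, Add(1, Mul(2, -6)))) = Mul(Rational(63, 2), Mul(-6, Add(1, -12))) = Mul(Rational(63, 2), Mul(-6, -11)) = Mul(Rational(63, 2), 66) = 2079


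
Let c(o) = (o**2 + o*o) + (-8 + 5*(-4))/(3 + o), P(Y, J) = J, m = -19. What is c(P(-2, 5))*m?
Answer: -1767/2 ≈ -883.50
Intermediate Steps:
c(o) = -28/(3 + o) + 2*o**2 (c(o) = (o**2 + o**2) + (-8 - 20)/(3 + o) = 2*o**2 - 28/(3 + o) = -28/(3 + o) + 2*o**2)
c(P(-2, 5))*m = (2*(-14 + 5**3 + 3*5**2)/(3 + 5))*(-19) = (2*(-14 + 125 + 3*25)/8)*(-19) = (2*(1/8)*(-14 + 125 + 75))*(-19) = (2*(1/8)*186)*(-19) = (93/2)*(-19) = -1767/2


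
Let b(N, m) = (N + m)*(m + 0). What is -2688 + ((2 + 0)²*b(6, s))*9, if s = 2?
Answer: -2112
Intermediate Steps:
b(N, m) = m*(N + m) (b(N, m) = (N + m)*m = m*(N + m))
-2688 + ((2 + 0)²*b(6, s))*9 = -2688 + ((2 + 0)²*(2*(6 + 2)))*9 = -2688 + (2²*(2*8))*9 = -2688 + (4*16)*9 = -2688 + 64*9 = -2688 + 576 = -2112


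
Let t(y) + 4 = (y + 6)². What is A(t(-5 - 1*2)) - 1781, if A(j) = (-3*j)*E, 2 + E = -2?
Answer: -1817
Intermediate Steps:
E = -4 (E = -2 - 2 = -4)
t(y) = -4 + (6 + y)² (t(y) = -4 + (y + 6)² = -4 + (6 + y)²)
A(j) = 12*j (A(j) = -3*j*(-4) = 12*j)
A(t(-5 - 1*2)) - 1781 = 12*(-4 + (6 + (-5 - 1*2))²) - 1781 = 12*(-4 + (6 + (-5 - 2))²) - 1781 = 12*(-4 + (6 - 7)²) - 1781 = 12*(-4 + (-1)²) - 1781 = 12*(-4 + 1) - 1781 = 12*(-3) - 1781 = -36 - 1781 = -1817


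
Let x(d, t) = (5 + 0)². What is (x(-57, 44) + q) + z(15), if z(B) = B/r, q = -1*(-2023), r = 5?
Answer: 2051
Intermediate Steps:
q = 2023
z(B) = B/5
x(d, t) = 25 (x(d, t) = 5² = 25)
(x(-57, 44) + q) + z(15) = (25 + 2023) + (⅕)*15 = 2048 + 3 = 2051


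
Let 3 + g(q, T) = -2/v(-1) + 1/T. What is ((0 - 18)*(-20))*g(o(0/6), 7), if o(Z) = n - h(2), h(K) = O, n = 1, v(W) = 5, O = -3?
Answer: -8208/7 ≈ -1172.6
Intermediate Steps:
h(K) = -3
o(Z) = 4 (o(Z) = 1 - 1*(-3) = 1 + 3 = 4)
g(q, T) = -17/5 + 1/T (g(q, T) = -3 + (-2/5 + 1/T) = -3 + (-2*⅕ + 1/T) = -3 + (-⅖ + 1/T) = -17/5 + 1/T)
((0 - 18)*(-20))*g(o(0/6), 7) = ((0 - 18)*(-20))*(-17/5 + 1/7) = (-18*(-20))*(-17/5 + ⅐) = 360*(-114/35) = -8208/7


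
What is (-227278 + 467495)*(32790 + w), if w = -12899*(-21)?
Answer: 72946456173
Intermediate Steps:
w = 270879
(-227278 + 467495)*(32790 + w) = (-227278 + 467495)*(32790 + 270879) = 240217*303669 = 72946456173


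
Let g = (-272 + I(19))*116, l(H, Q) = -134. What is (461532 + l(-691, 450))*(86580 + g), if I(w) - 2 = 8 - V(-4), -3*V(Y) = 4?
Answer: 77989181144/3 ≈ 2.5996e+10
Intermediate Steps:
V(Y) = -4/3 (V(Y) = -⅓*4 = -4/3)
I(w) = 34/3 (I(w) = 2 + (8 - 1*(-4/3)) = 2 + (8 + 4/3) = 2 + 28/3 = 34/3)
g = -90712/3 (g = (-272 + 34/3)*116 = -782/3*116 = -90712/3 ≈ -30237.)
(461532 + l(-691, 450))*(86580 + g) = (461532 - 134)*(86580 - 90712/3) = 461398*(169028/3) = 77989181144/3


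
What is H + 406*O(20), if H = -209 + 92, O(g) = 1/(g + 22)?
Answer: -322/3 ≈ -107.33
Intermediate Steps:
O(g) = 1/(22 + g)
H = -117
H + 406*O(20) = -117 + 406/(22 + 20) = -117 + 406/42 = -117 + 406*(1/42) = -117 + 29/3 = -322/3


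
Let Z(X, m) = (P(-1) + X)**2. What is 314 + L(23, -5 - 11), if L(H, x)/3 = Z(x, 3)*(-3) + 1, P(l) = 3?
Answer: -1204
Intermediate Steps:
Z(X, m) = (3 + X)**2
L(H, x) = 3 - 9*(3 + x)**2 (L(H, x) = 3*((3 + x)**2*(-3) + 1) = 3*(-3*(3 + x)**2 + 1) = 3*(1 - 3*(3 + x)**2) = 3 - 9*(3 + x)**2)
314 + L(23, -5 - 11) = 314 + (3 - 9*(3 + (-5 - 11))**2) = 314 + (3 - 9*(3 - 16)**2) = 314 + (3 - 9*(-13)**2) = 314 + (3 - 9*169) = 314 + (3 - 1521) = 314 - 1518 = -1204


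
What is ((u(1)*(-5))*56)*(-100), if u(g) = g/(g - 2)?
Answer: -28000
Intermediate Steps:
u(g) = g/(-2 + g)
((u(1)*(-5))*56)*(-100) = (((1/(-2 + 1))*(-5))*56)*(-100) = (((1/(-1))*(-5))*56)*(-100) = (((1*(-1))*(-5))*56)*(-100) = (-1*(-5)*56)*(-100) = (5*56)*(-100) = 280*(-100) = -28000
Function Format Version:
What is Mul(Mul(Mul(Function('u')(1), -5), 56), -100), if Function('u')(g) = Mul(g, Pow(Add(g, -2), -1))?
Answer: -28000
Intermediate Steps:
Function('u')(g) = Mul(g, Pow(Add(-2, g), -1))
Mul(Mul(Mul(Function('u')(1), -5), 56), -100) = Mul(Mul(Mul(Mul(1, Pow(Add(-2, 1), -1)), -5), 56), -100) = Mul(Mul(Mul(Mul(1, Pow(-1, -1)), -5), 56), -100) = Mul(Mul(Mul(Mul(1, -1), -5), 56), -100) = Mul(Mul(Mul(-1, -5), 56), -100) = Mul(Mul(5, 56), -100) = Mul(280, -100) = -28000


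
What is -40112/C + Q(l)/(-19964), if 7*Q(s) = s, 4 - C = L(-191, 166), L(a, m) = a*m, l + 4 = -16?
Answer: -100088171/79132305 ≈ -1.2648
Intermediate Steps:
l = -20 (l = -4 - 16 = -20)
C = 31710 (C = 4 - (-191)*166 = 4 - 1*(-31706) = 4 + 31706 = 31710)
Q(s) = s/7
-40112/C + Q(l)/(-19964) = -40112/31710 + ((⅐)*(-20))/(-19964) = -40112*1/31710 - 20/7*(-1/19964) = -20056/15855 + 5/34937 = -100088171/79132305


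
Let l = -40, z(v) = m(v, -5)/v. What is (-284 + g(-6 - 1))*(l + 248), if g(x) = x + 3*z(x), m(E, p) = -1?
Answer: -423072/7 ≈ -60439.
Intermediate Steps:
z(v) = -1/v
g(x) = x - 3/x (g(x) = x + 3*(-1/x) = x - 3/x)
(-284 + g(-6 - 1))*(l + 248) = (-284 + ((-6 - 1) - 3/(-6 - 1)))*(-40 + 248) = (-284 + (-7 - 3/(-7)))*208 = (-284 + (-7 - 3*(-⅐)))*208 = (-284 + (-7 + 3/7))*208 = (-284 - 46/7)*208 = -2034/7*208 = -423072/7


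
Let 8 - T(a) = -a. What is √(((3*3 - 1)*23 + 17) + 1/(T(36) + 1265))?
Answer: √344410990/1309 ≈ 14.177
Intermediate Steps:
T(a) = 8 + a (T(a) = 8 - (-1)*a = 8 + a)
√(((3*3 - 1)*23 + 17) + 1/(T(36) + 1265)) = √(((3*3 - 1)*23 + 17) + 1/((8 + 36) + 1265)) = √(((9 - 1)*23 + 17) + 1/(44 + 1265)) = √((8*23 + 17) + 1/1309) = √((184 + 17) + 1/1309) = √(201 + 1/1309) = √(263110/1309) = √344410990/1309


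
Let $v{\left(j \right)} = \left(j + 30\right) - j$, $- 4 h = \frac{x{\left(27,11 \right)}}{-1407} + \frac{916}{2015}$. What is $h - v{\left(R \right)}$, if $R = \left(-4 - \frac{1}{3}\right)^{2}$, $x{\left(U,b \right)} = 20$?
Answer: $- \frac{85365278}{2835105} \approx -30.11$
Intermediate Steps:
$R = \frac{169}{9}$ ($R = \left(-4 - \frac{1}{3}\right)^{2} = \left(- \frac{13}{3}\right)^{2} = \frac{169}{9} \approx 18.778$)
$h = - \frac{312128}{2835105}$ ($h = - \frac{\frac{20}{-1407} + \frac{916}{2015}}{4} = - \frac{20 \left(- \frac{1}{1407}\right) + 916 \cdot \frac{1}{2015}}{4} = - \frac{- \frac{20}{1407} + \frac{916}{2015}}{4} = \left(- \frac{1}{4}\right) \frac{1248512}{2835105} = - \frac{312128}{2835105} \approx -0.11009$)
$v{\left(j \right)} = 30$ ($v{\left(j \right)} = \left(30 + j\right) - j = 30$)
$h - v{\left(R \right)} = - \frac{312128}{2835105} - 30 = - \frac{85365278}{2835105}$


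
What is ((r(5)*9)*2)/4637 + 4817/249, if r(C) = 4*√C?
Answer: 4817/249 + 72*√5/4637 ≈ 19.380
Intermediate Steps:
((r(5)*9)*2)/4637 + 4817/249 = (((4*√5)*9)*2)/4637 + 4817/249 = ((36*√5)*2)*(1/4637) + 4817*(1/249) = (72*√5)*(1/4637) + 4817/249 = 72*√5/4637 + 4817/249 = 4817/249 + 72*√5/4637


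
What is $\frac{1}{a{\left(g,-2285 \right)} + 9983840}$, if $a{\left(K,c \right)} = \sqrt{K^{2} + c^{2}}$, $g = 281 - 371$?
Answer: $\frac{1996768}{19935411183255} - \frac{\sqrt{209173}}{19935411183255} \approx 1.0014 \cdot 10^{-7}$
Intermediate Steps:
$g = -90$
$\frac{1}{a{\left(g,-2285 \right)} + 9983840} = \frac{1}{\sqrt{\left(-90\right)^{2} + \left(-2285\right)^{2}} + 9983840} = \frac{1}{\sqrt{8100 + 5221225} + 9983840} = \frac{1}{\sqrt{5229325} + 9983840} = \frac{1}{5 \sqrt{209173} + 9983840} = \frac{1}{9983840 + 5 \sqrt{209173}}$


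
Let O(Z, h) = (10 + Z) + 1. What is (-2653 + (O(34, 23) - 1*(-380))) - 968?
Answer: -3196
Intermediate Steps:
O(Z, h) = 11 + Z
(-2653 + (O(34, 23) - 1*(-380))) - 968 = (-2653 + ((11 + 34) - 1*(-380))) - 968 = (-2653 + (45 + 380)) - 968 = (-2653 + 425) - 968 = -2228 - 968 = -3196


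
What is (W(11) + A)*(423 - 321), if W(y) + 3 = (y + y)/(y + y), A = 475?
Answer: 48246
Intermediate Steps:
W(y) = -2 (W(y) = -3 + (y + y)/(y + y) = -3 + (2*y)/((2*y)) = -3 + (2*y)*(1/(2*y)) = -3 + 1 = -2)
(W(11) + A)*(423 - 321) = (-2 + 475)*(423 - 321) = 473*102 = 48246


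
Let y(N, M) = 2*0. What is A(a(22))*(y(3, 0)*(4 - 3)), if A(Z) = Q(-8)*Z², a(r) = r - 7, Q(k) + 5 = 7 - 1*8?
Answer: 0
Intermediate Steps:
y(N, M) = 0
Q(k) = -6 (Q(k) = -5 + (7 - 1*8) = -5 + (7 - 8) = -5 - 1 = -6)
a(r) = -7 + r
A(Z) = -6*Z²
A(a(22))*(y(3, 0)*(4 - 3)) = (-6*(-7 + 22)²)*(0*(4 - 3)) = (-6*15²)*(0*1) = -6*225*0 = -1350*0 = 0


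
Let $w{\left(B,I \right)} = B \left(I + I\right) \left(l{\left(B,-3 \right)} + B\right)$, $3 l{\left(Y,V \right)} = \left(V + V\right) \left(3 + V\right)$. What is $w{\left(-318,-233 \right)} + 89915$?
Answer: $-47033869$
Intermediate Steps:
$l{\left(Y,V \right)} = \frac{2 V \left(3 + V\right)}{3}$ ($l{\left(Y,V \right)} = \frac{\left(V + V\right) \left(3 + V\right)}{3} = \frac{2 V \left(3 + V\right)}{3}$)
$w{\left(B,I \right)} = 2 I B^{2}$ ($w{\left(B,I \right)} = B \left(I + I\right) \left(\frac{2}{3} \left(-3\right) \left(3 - 3\right) + B\right) = B 2 I \left(\frac{2}{3} \left(-3\right) 0 + B\right) = B 2 I \left(0 + B\right) = B 2 I B = B 2 B I = 2 I B^{2}$)
$w{\left(-318,-233 \right)} + 89915 = 2 \left(-233\right) \left(-318\right)^{2} + 89915 = 2 \left(-233\right) 101124 + 89915 = -47123784 + 89915 = -47033869$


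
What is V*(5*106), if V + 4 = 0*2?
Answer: -2120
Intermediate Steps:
V = -4 (V = -4 + 0*2 = -4 + 0 = -4)
V*(5*106) = -20*106 = -4*530 = -2120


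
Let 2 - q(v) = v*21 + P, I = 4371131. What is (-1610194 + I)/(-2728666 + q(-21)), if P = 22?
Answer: -2760937/2728245 ≈ -1.0120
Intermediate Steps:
q(v) = -20 - 21*v (q(v) = 2 - (v*21 + 22) = 2 - (21*v + 22) = 2 - (22 + 21*v) = 2 + (-22 - 21*v) = -20 - 21*v)
(-1610194 + I)/(-2728666 + q(-21)) = (-1610194 + 4371131)/(-2728666 + (-20 - 21*(-21))) = 2760937/(-2728666 + (-20 + 441)) = 2760937/(-2728666 + 421) = 2760937/(-2728245) = 2760937*(-1/2728245) = -2760937/2728245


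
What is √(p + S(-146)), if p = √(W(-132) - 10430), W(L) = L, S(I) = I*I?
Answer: √(21316 + I*√10562) ≈ 146.0 + 0.352*I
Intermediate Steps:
S(I) = I²
p = I*√10562 (p = √(-132 - 10430) = √(-10562) = I*√10562 ≈ 102.77*I)
√(p + S(-146)) = √(I*√10562 + (-146)²) = √(I*√10562 + 21316) = √(21316 + I*√10562)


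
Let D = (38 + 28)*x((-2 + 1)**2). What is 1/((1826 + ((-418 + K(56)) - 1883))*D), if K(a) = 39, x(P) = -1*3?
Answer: 1/86328 ≈ 1.1584e-5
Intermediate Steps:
x(P) = -3
D = -198 (D = (38 + 28)*(-3) = 66*(-3) = -198)
1/((1826 + ((-418 + K(56)) - 1883))*D) = 1/((1826 + ((-418 + 39) - 1883))*(-198)) = -1/198/(1826 + (-379 - 1883)) = -1/198/(1826 - 2262) = -1/198/(-436) = -1/436*(-1/198) = 1/86328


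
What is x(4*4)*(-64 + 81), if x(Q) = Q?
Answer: 272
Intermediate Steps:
x(4*4)*(-64 + 81) = (4*4)*(-64 + 81) = 16*17 = 272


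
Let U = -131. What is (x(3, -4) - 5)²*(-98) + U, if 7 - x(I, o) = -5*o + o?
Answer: -19339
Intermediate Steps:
x(I, o) = 7 + 4*o (x(I, o) = 7 - (-5*o + o) = 7 - (-4)*o = 7 + 4*o)
(x(3, -4) - 5)²*(-98) + U = ((7 + 4*(-4)) - 5)²*(-98) - 131 = ((7 - 16) - 5)²*(-98) - 131 = (-9 - 5)²*(-98) - 131 = (-14)²*(-98) - 131 = 196*(-98) - 131 = -19208 - 131 = -19339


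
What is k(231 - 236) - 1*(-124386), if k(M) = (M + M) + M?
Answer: 124371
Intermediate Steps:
k(M) = 3*M (k(M) = 2*M + M = 3*M)
k(231 - 236) - 1*(-124386) = 3*(231 - 236) - 1*(-124386) = 3*(-5) + 124386 = -15 + 124386 = 124371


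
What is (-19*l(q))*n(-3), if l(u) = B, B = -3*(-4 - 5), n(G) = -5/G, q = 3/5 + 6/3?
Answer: -855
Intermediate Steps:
q = 13/5 (q = 3*(1/5) + 6*(1/3) = 3/5 + 2 = 13/5 ≈ 2.6000)
B = 27 (B = -3*(-9) = 27)
l(u) = 27
(-19*l(q))*n(-3) = (-19*27)*(-5/(-3)) = -(-2565)*(-1)/3 = -513*5/3 = -855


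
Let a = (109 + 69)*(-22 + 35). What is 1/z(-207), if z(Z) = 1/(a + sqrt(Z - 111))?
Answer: 2314 + I*sqrt(318) ≈ 2314.0 + 17.833*I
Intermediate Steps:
a = 2314 (a = 178*13 = 2314)
z(Z) = 1/(2314 + sqrt(-111 + Z)) (z(Z) = 1/(2314 + sqrt(Z - 111)) = 1/(2314 + sqrt(-111 + Z)))
1/z(-207) = 1/(1/(2314 + sqrt(-111 - 207))) = 1/(1/(2314 + sqrt(-318))) = 1/(1/(2314 + I*sqrt(318))) = 2314 + I*sqrt(318)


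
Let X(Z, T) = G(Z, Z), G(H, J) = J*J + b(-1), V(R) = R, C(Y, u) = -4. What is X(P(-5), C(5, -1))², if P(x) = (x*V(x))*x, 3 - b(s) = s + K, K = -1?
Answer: 244296900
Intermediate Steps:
b(s) = 4 - s (b(s) = 3 - (s - 1) = 3 - (-1 + s) = 3 + (1 - s) = 4 - s)
G(H, J) = 5 + J² (G(H, J) = J*J + (4 - 1*(-1)) = J² + (4 + 1) = J² + 5 = 5 + J²)
P(x) = x³ (P(x) = (x*x)*x = x²*x = x³)
X(Z, T) = 5 + Z²
X(P(-5), C(5, -1))² = (5 + ((-5)³)²)² = (5 + (-125)²)² = (5 + 15625)² = 15630² = 244296900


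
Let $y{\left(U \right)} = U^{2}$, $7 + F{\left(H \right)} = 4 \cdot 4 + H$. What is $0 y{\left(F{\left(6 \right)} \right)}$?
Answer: $0$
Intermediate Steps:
$F{\left(H \right)} = 9 + H$ ($F{\left(H \right)} = -7 + \left(4 \cdot 4 + H\right) = -7 + \left(16 + H\right) = 9 + H$)
$0 y{\left(F{\left(6 \right)} \right)} = 0 \left(9 + 6\right)^{2} = 0 \cdot 15^{2} = 0 \cdot 225 = 0$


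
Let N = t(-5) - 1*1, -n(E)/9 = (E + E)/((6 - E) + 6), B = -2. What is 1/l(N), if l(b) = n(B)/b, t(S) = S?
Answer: -7/3 ≈ -2.3333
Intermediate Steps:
n(E) = -18*E/(12 - E) (n(E) = -9*(E + E)/((6 - E) + 6) = -9*2*E/(12 - E) = -18*E/(12 - E))
N = -6 (N = -5 - 1*1 = -5 - 1 = -6)
l(b) = 18/(7*b) (l(b) = (18*(-2)/(-12 - 2))/b = (18*(-2)/(-14))/b = (18*(-2)*(-1/14))/b = 18/(7*b))
1/l(N) = 1/((18/7)/(-6)) = 1/((18/7)*(-1/6)) = 1/(-3/7) = -7/3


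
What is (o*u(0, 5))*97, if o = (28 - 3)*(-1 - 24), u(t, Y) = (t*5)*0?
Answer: 0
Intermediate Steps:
u(t, Y) = 0 (u(t, Y) = (5*t)*0 = 0)
o = -625 (o = 25*(-25) = -625)
(o*u(0, 5))*97 = -625*0*97 = 0*97 = 0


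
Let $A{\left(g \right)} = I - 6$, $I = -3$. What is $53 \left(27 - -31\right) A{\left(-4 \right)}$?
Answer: $-27666$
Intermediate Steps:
$A{\left(g \right)} = -9$ ($A{\left(g \right)} = -3 - 6 = -9$)
$53 \left(27 - -31\right) A{\left(-4 \right)} = 53 \left(27 - -31\right) \left(-9\right) = 53 \left(27 + 31\right) \left(-9\right) = 53 \cdot 58 \left(-9\right) = 3074 \left(-9\right) = -27666$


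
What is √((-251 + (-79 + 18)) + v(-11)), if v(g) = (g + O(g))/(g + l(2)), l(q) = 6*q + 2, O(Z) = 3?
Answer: 4*I*√177/3 ≈ 17.739*I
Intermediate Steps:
l(q) = 2 + 6*q
v(g) = (3 + g)/(14 + g) (v(g) = (g + 3)/(g + (2 + 6*2)) = (3 + g)/(g + (2 + 12)) = (3 + g)/(g + 14) = (3 + g)/(14 + g))
√((-251 + (-79 + 18)) + v(-11)) = √((-251 + (-79 + 18)) + (3 - 11)/(14 - 11)) = √((-251 - 61) - 8/3) = √(-312 + (⅓)*(-8)) = √(-312 - 8/3) = √(-944/3) = 4*I*√177/3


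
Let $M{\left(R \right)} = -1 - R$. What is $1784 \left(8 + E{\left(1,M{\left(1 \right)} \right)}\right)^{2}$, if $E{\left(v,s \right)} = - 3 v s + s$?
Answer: $256896$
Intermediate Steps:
$E{\left(v,s \right)} = s - 3 s v$ ($E{\left(v,s \right)} = - 3 s v + s = s - 3 s v$)
$1784 \left(8 + E{\left(1,M{\left(1 \right)} \right)}\right)^{2} = 1784 \left(8 + \left(-1 - 1\right) \left(1 - 3\right)\right)^{2} = 1784 \left(8 - -4\right)^{2} = 1784 \left(8 + 4\right)^{2} = 1784 \cdot 12^{2} = 1784 \cdot 144 = 256896$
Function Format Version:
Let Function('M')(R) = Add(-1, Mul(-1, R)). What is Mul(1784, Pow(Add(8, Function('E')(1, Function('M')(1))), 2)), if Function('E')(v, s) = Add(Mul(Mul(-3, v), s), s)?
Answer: 256896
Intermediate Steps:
Function('E')(v, s) = Add(s, Mul(-3, s, v)) (Function('E')(v, s) = Add(Mul(-3, s, v), s) = Add(s, Mul(-3, s, v)))
Mul(1784, Pow(Add(8, Function('E')(1, Function('M')(1))), 2)) = Mul(1784, Pow(Add(8, Mul(Add(-1, Mul(-1, 1)), Add(1, Mul(-3, 1)))), 2)) = Mul(1784, Pow(Add(8, Mul(Add(-1, -1), Add(1, -3))), 2)) = Mul(1784, Pow(Add(8, Mul(-2, -2)), 2)) = Mul(1784, Pow(Add(8, 4), 2)) = Mul(1784, Pow(12, 2)) = Mul(1784, 144) = 256896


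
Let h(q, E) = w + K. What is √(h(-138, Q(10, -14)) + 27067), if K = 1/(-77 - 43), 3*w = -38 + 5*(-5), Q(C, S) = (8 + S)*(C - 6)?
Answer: √97365570/60 ≈ 164.46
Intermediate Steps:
Q(C, S) = (-6 + C)*(8 + S) (Q(C, S) = (8 + S)*(-6 + C) = (-6 + C)*(8 + S))
w = -21 (w = (-38 + 5*(-5))/3 = (-38 - 25)/3 = (⅓)*(-63) = -21)
K = -1/120 (K = 1/(-120) = -1/120 ≈ -0.0083333)
h(q, E) = -2521/120 (h(q, E) = -21 - 1/120 = -2521/120)
√(h(-138, Q(10, -14)) + 27067) = √(-2521/120 + 27067) = √(3245519/120) = √97365570/60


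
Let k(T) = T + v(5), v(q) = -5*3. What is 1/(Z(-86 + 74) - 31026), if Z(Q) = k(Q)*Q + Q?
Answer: -1/30714 ≈ -3.2558e-5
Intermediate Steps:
v(q) = -15
k(T) = -15 + T (k(T) = T - 15 = -15 + T)
Z(Q) = Q + Q*(-15 + Q) (Z(Q) = (-15 + Q)*Q + Q = Q*(-15 + Q) + Q = Q + Q*(-15 + Q))
1/(Z(-86 + 74) - 31026) = 1/((-86 + 74)*(-14 + (-86 + 74)) - 31026) = 1/(-12*(-14 - 12) - 31026) = 1/(-12*(-26) - 31026) = 1/(312 - 31026) = 1/(-30714) = -1/30714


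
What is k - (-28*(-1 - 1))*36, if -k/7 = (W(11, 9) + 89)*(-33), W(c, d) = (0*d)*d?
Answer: 18543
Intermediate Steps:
W(c, d) = 0 (W(c, d) = 0*d = 0)
k = 20559 (k = -7*(0 + 89)*(-33) = -623*(-33) = -7*(-2937) = 20559)
k - (-28*(-1 - 1))*36 = 20559 - (-28*(-1 - 1))*36 = 20559 - (-(-56))*36 = 20559 - (-28*(-2))*36 = 20559 - 56*36 = 20559 - 1*2016 = 20559 - 2016 = 18543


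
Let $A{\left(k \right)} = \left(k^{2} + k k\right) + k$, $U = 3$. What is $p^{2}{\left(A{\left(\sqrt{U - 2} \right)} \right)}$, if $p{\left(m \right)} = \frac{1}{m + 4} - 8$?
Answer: $\frac{3025}{49} \approx 61.735$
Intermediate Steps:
$A{\left(k \right)} = k + 2 k^{2}$ ($A{\left(k \right)} = \left(k^{2} + k^{2}\right) + k = 2 k^{2} + k = k + 2 k^{2}$)
$p{\left(m \right)} = -8 + \frac{1}{4 + m}$ ($p{\left(m \right)} = \frac{1}{4 + m} - 8 = -8 + \frac{1}{4 + m}$)
$p^{2}{\left(A{\left(\sqrt{U - 2} \right)} \right)} = \left(\frac{-31 - 8 \sqrt{3 - 2} \left(1 + 2 \sqrt{3 - 2}\right)}{4 + \sqrt{3 - 2} \left(1 + 2 \sqrt{3 - 2}\right)}\right)^{2} = \left(\frac{-31 - 8 \sqrt{1} \left(1 + 2 \sqrt{1}\right)}{4 + \sqrt{1} \left(1 + 2 \sqrt{1}\right)}\right)^{2} = \left(\frac{-31 - 8 \cdot 1 \left(1 + 2 \cdot 1\right)}{4 + 1 \left(1 + 2 \cdot 1\right)}\right)^{2} = \left(\frac{-31 - 8 \cdot 1 \left(1 + 2\right)}{4 + 1 \left(1 + 2\right)}\right)^{2} = \left(\frac{-31 - 8 \cdot 1 \cdot 3}{4 + 1 \cdot 3}\right)^{2} = \left(\frac{-31 - 24}{4 + 3}\right)^{2} = \left(\frac{-31 - 24}{7}\right)^{2} = \left(\frac{1}{7} \left(-55\right)\right)^{2} = \left(- \frac{55}{7}\right)^{2} = \frac{3025}{49}$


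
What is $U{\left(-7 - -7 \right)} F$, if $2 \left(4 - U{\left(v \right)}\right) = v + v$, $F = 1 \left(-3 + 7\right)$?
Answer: $16$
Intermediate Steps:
$F = 4$ ($F = 1 \cdot 4 = 4$)
$U{\left(v \right)} = 4 - v$ ($U{\left(v \right)} = 4 - \frac{v + v}{2} = 4 - \frac{2 v}{2} = 4 - v$)
$U{\left(-7 - -7 \right)} F = \left(4 - \left(-7 - -7\right)\right) 4 = \left(4 - \left(-7 + 7\right)\right) 4 = \left(4 - 0\right) 4 = \left(4 + 0\right) 4 = 4 \cdot 4 = 16$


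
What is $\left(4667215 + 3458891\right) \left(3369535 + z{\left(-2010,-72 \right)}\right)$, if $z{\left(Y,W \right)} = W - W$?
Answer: $27381198580710$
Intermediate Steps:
$z{\left(Y,W \right)} = 0$
$\left(4667215 + 3458891\right) \left(3369535 + z{\left(-2010,-72 \right)}\right) = \left(4667215 + 3458891\right) \left(3369535 + 0\right) = 8126106 \cdot 3369535 = 27381198580710$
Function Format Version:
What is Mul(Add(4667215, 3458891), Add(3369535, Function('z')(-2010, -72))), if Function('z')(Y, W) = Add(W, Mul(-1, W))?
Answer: 27381198580710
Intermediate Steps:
Function('z')(Y, W) = 0
Mul(Add(4667215, 3458891), Add(3369535, Function('z')(-2010, -72))) = Mul(Add(4667215, 3458891), Add(3369535, 0)) = Mul(8126106, 3369535) = 27381198580710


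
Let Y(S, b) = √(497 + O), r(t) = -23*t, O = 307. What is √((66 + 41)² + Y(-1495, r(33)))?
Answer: √(11449 + 2*√201) ≈ 107.13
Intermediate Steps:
Y(S, b) = 2*√201 (Y(S, b) = √(497 + 307) = √804 = 2*√201)
√((66 + 41)² + Y(-1495, r(33))) = √((66 + 41)² + 2*√201) = √(107² + 2*√201) = √(11449 + 2*√201)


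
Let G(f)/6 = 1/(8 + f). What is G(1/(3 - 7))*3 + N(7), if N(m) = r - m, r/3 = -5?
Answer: -610/31 ≈ -19.677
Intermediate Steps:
G(f) = 6/(8 + f)
r = -15 (r = 3*(-5) = -15)
N(m) = -15 - m
G(1/(3 - 7))*3 + N(7) = (6/(8 + 1/(3 - 7)))*3 + (-15 - 1*7) = (6/(8 + 1/(-4)))*3 + (-15 - 7) = (6/(8 - ¼))*3 - 22 = (6/(31/4))*3 - 22 = (6*(4/31))*3 - 22 = (24/31)*3 - 22 = 72/31 - 22 = -610/31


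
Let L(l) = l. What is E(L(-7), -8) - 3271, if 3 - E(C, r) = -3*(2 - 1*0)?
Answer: -3262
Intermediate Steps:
E(C, r) = 9 (E(C, r) = 3 - (-3)*(2 - 1*0) = 3 - (-3)*(2 + 0) = 3 - (-3)*2 = 3 - 1*(-6) = 3 + 6 = 9)
E(L(-7), -8) - 3271 = 9 - 3271 = -3262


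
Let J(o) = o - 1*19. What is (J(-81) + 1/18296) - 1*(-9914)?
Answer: 179556945/18296 ≈ 9814.0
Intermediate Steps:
J(o) = -19 + o (J(o) = o - 19 = -19 + o)
(J(-81) + 1/18296) - 1*(-9914) = ((-19 - 81) + 1/18296) - 1*(-9914) = (-100 + 1/18296) + 9914 = -1829599/18296 + 9914 = 179556945/18296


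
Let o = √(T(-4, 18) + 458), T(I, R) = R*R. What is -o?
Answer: -√782 ≈ -27.964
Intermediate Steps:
T(I, R) = R²
o = √782 (o = √(18² + 458) = √(324 + 458) = √782 ≈ 27.964)
-o = -√782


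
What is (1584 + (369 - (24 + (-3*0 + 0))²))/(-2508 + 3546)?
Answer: 459/346 ≈ 1.3266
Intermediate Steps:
(1584 + (369 - (24 + (-3*0 + 0))²))/(-2508 + 3546) = (1584 + (369 - (24 + (0 + 0))²))/1038 = (1584 + (369 - (24 + 0)²))*(1/1038) = (1584 + (369 - 1*24²))*(1/1038) = (1584 + (369 - 1*576))*(1/1038) = (1584 + (369 - 576))*(1/1038) = (1584 - 207)*(1/1038) = 1377*(1/1038) = 459/346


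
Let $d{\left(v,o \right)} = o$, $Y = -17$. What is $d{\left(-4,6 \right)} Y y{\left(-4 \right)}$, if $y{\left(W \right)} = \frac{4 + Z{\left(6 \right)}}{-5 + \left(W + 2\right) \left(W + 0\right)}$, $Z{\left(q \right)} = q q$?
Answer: $-1360$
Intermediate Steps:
$Z{\left(q \right)} = q^{2}$
$y{\left(W \right)} = \frac{40}{-5 + W \left(2 + W\right)}$ ($y{\left(W \right)} = \frac{4 + 6^{2}}{-5 + \left(W + 2\right) \left(W + 0\right)} = \frac{4 + 36}{-5 + \left(2 + W\right) W} = \frac{40}{-5 + W \left(2 + W\right)}$)
$d{\left(-4,6 \right)} Y y{\left(-4 \right)} = 6 \left(-17\right) \frac{40}{-5 + \left(-4\right)^{2} + 2 \left(-4\right)} = - 102 \frac{40}{-5 + 16 - 8} = - 102 \cdot \frac{40}{3} = - 102 \cdot 40 \cdot \frac{1}{3} = \left(-102\right) \frac{40}{3} = -1360$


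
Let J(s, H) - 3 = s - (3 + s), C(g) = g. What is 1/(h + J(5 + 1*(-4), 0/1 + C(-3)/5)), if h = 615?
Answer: 1/615 ≈ 0.0016260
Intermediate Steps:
J(s, H) = 0 (J(s, H) = 3 + (s - (3 + s)) = 3 + (s + (-3 - s)) = 3 - 3 = 0)
1/(h + J(5 + 1*(-4), 0/1 + C(-3)/5)) = 1/(615 + 0) = 1/615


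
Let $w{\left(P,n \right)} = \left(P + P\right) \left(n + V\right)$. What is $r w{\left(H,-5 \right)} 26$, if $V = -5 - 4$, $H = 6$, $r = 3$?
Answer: $-13104$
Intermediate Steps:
$V = -9$ ($V = -5 - 4 = -9$)
$w{\left(P,n \right)} = 2 P \left(-9 + n\right)$ ($w{\left(P,n \right)} = \left(P + P\right) \left(n - 9\right) = 2 P \left(-9 + n\right)$)
$r w{\left(H,-5 \right)} 26 = 3 \cdot 2 \cdot 6 \left(-9 - 5\right) 26 = 3 \cdot 2 \cdot 6 \left(-14\right) 26 = 3 \left(-168\right) 26 = \left(-504\right) 26 = -13104$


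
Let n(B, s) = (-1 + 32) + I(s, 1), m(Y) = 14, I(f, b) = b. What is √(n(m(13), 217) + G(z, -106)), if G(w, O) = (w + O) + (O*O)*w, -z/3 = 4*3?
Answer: I*√404606 ≈ 636.09*I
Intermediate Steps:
z = -36 (z = -12*3 = -3*12 = -36)
G(w, O) = O + w + w*O² (G(w, O) = (O + w) + O²*w = (O + w) + w*O² = O + w + w*O²)
n(B, s) = 32 (n(B, s) = (-1 + 32) + 1 = 31 + 1 = 32)
√(n(m(13), 217) + G(z, -106)) = √(32 + (-106 - 36 - 36*(-106)²)) = √(32 + (-106 - 36 - 36*11236)) = √(32 + (-106 - 36 - 404496)) = √(32 - 404638) = √(-404606) = I*√404606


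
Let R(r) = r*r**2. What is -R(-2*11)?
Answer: 10648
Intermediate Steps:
R(r) = r**3
-R(-2*11) = -(-2*11)**3 = -1*(-22)**3 = -1*(-10648) = 10648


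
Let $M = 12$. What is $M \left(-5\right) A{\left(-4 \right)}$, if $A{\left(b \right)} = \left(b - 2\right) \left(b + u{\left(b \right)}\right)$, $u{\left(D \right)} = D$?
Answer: $-2880$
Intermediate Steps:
$A{\left(b \right)} = 2 b \left(-2 + b\right)$ ($A{\left(b \right)} = \left(b - 2\right) \left(b + b\right) = \left(-2 + b\right) 2 b = 2 b \left(-2 + b\right)$)
$M \left(-5\right) A{\left(-4 \right)} = 12 \left(-5\right) 2 \left(-4\right) \left(-2 - 4\right) = - 60 \cdot 2 \left(-4\right) \left(-6\right) = \left(-60\right) 48 = -2880$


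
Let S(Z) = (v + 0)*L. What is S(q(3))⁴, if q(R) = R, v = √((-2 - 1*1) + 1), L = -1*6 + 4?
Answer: 64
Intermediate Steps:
L = -2 (L = -6 + 4 = -2)
v = I*√2 (v = √((-2 - 1) + 1) = √(-3 + 1) = √(-2) = I*√2 ≈ 1.4142*I)
S(Z) = -2*I*√2 (S(Z) = (I*√2 + 0)*(-2) = (I*√2)*(-2) = -2*I*√2)
S(q(3))⁴ = (-2*I*√2)⁴ = 64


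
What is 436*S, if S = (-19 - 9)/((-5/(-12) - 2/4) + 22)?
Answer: -146496/263 ≈ -557.02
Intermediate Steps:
S = -336/263 (S = -28/((-5*(-1/12) - 2*¼) + 22) = -28/((5/12 - ½) + 22) = -28/(-1/12 + 22) = -28/263/12 = -28*12/263 = -336/263 ≈ -1.2776)
436*S = 436*(-336/263) = -146496/263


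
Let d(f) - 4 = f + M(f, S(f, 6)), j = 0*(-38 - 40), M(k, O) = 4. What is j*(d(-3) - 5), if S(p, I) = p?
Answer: 0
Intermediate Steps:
j = 0 (j = 0*(-78) = 0)
d(f) = 8 + f (d(f) = 4 + (f + 4) = 4 + (4 + f) = 8 + f)
j*(d(-3) - 5) = 0*((8 - 3) - 5) = 0*(5 - 5) = 0*0 = 0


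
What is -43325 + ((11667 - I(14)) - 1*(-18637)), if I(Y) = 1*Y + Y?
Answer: -13049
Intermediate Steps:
I(Y) = 2*Y (I(Y) = Y + Y = 2*Y)
-43325 + ((11667 - I(14)) - 1*(-18637)) = -43325 + ((11667 - 2*14) - 1*(-18637)) = -43325 + ((11667 - 1*28) + 18637) = -43325 + ((11667 - 28) + 18637) = -43325 + (11639 + 18637) = -43325 + 30276 = -13049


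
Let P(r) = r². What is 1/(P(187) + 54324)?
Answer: 1/89293 ≈ 1.1199e-5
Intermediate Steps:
1/(P(187) + 54324) = 1/(187² + 54324) = 1/(34969 + 54324) = 1/89293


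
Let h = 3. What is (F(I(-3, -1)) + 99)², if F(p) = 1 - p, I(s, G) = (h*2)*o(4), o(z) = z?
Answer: 5776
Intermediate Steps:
I(s, G) = 24 (I(s, G) = (3*2)*4 = 6*4 = 24)
(F(I(-3, -1)) + 99)² = ((1 - 1*24) + 99)² = ((1 - 24) + 99)² = (-23 + 99)² = 76² = 5776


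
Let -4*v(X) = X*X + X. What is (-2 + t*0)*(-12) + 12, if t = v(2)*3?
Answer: 36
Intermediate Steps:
v(X) = -X/4 - X**2/4 (v(X) = -(X*X + X)/4 = -(X**2 + X)/4 = -(X + X**2)/4 = -X/4 - X**2/4)
t = -9/2 (t = -1/4*2*(1 + 2)*3 = -1/4*2*3*3 = -3/2*3 = -9/2 ≈ -4.5000)
(-2 + t*0)*(-12) + 12 = (-2 - 9/2*0)*(-12) + 12 = (-2 + 0)*(-12) + 12 = -2*(-12) + 12 = 24 + 12 = 36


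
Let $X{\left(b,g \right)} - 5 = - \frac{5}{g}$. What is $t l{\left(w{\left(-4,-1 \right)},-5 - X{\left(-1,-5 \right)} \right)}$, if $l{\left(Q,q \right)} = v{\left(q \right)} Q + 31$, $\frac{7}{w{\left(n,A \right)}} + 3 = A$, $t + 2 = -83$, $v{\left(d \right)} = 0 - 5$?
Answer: $- \frac{13515}{4} \approx -3378.8$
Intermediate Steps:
$v{\left(d \right)} = -5$ ($v{\left(d \right)} = 0 - 5 = -5$)
$X{\left(b,g \right)} = 5 - \frac{5}{g}$
$t = -85$ ($t = -2 - 83 = -85$)
$w{\left(n,A \right)} = \frac{7}{-3 + A}$
$l{\left(Q,q \right)} = 31 - 5 Q$ ($l{\left(Q,q \right)} = - 5 Q + 31 = 31 - 5 Q$)
$t l{\left(w{\left(-4,-1 \right)},-5 - X{\left(-1,-5 \right)} \right)} = - 85 \left(31 - 5 \frac{7}{-3 - 1}\right) = - 85 \left(31 - 5 \frac{7}{-4}\right) = - 85 \left(31 - 5 \cdot 7 \left(- \frac{1}{4}\right)\right) = - 85 \left(31 - - \frac{35}{4}\right) = - 85 \left(31 + \frac{35}{4}\right) = \left(-85\right) \frac{159}{4} = - \frac{13515}{4}$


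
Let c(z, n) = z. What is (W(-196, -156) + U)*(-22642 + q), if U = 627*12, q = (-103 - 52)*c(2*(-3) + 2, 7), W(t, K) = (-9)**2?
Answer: -167477310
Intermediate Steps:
W(t, K) = 81
q = 620 (q = (-103 - 52)*(2*(-3) + 2) = -155*(-6 + 2) = -155*(-4) = 620)
U = 7524
(W(-196, -156) + U)*(-22642 + q) = (81 + 7524)*(-22642 + 620) = 7605*(-22022) = -167477310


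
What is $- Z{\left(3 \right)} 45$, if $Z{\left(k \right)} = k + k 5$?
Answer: $-810$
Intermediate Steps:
$Z{\left(k \right)} = 6 k$ ($Z{\left(k \right)} = k + 5 k = 6 k$)
$- Z{\left(3 \right)} 45 = - 6 \cdot 3 \cdot 45 = \left(-1\right) 18 \cdot 45 = \left(-18\right) 45 = -810$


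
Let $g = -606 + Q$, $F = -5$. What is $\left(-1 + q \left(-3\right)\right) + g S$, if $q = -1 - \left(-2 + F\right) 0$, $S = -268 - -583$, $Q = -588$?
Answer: $-376108$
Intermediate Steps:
$S = 315$ ($S = -268 + 583 = 315$)
$q = -1$ ($q = -1 - \left(-2 - 5\right) 0 = -1 - \left(-7\right) 0 = -1 - 0 = -1 + 0 = -1$)
$g = -1194$ ($g = -606 - 588 = -1194$)
$\left(-1 + q \left(-3\right)\right) + g S = \left(-1 - -3\right) - 376110 = \left(-1 + 3\right) - 376110 = 2 - 376110 = -376108$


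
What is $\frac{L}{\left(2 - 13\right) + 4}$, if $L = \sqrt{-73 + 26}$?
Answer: $- \frac{i \sqrt{47}}{7} \approx - 0.97938 i$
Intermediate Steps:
$L = i \sqrt{47}$ ($L = \sqrt{-47} = i \sqrt{47} \approx 6.8557 i$)
$\frac{L}{\left(2 - 13\right) + 4} = \frac{i \sqrt{47}}{\left(2 - 13\right) + 4} = \frac{i \sqrt{47}}{-11 + 4} = \frac{i \sqrt{47}}{-7} = - \frac{i \sqrt{47}}{7}$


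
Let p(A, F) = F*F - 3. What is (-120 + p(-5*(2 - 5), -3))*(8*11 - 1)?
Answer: -9918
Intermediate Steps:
p(A, F) = -3 + F² (p(A, F) = F² - 3 = -3 + F²)
(-120 + p(-5*(2 - 5), -3))*(8*11 - 1) = (-120 + (-3 + (-3)²))*(8*11 - 1) = (-120 + (-3 + 9))*(88 - 1) = (-120 + 6)*87 = -114*87 = -9918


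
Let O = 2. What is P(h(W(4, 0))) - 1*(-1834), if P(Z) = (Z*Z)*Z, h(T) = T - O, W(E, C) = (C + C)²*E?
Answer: 1826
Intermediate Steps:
W(E, C) = 4*E*C² (W(E, C) = (2*C)²*E = (4*C²)*E = 4*E*C²)
h(T) = -2 + T (h(T) = T - 1*2 = T - 2 = -2 + T)
P(Z) = Z³ (P(Z) = Z²*Z = Z³)
P(h(W(4, 0))) - 1*(-1834) = (-2 + 4*4*0²)³ - 1*(-1834) = (-2 + 4*4*0)³ + 1834 = (-2 + 0)³ + 1834 = (-2)³ + 1834 = -8 + 1834 = 1826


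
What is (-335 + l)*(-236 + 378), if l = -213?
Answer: -77816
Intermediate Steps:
(-335 + l)*(-236 + 378) = (-335 - 213)*(-236 + 378) = -548*142 = -77816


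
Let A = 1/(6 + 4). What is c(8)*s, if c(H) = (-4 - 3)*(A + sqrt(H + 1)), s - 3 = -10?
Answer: 1519/10 ≈ 151.90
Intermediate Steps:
s = -7 (s = 3 - 10 = -7)
A = 1/10 ≈ 0.10000
c(H) = -7/10 - 7*sqrt(1 + H) (c(H) = (-4 - 3)*(1/10 + sqrt(H + 1)) = -7*(1/10 + sqrt(1 + H)) = -7/10 - 7*sqrt(1 + H))
c(8)*s = (-7/10 - 7*sqrt(1 + 8))*(-7) = (-7/10 - 7*sqrt(9))*(-7) = (-7/10 - 7*3)*(-7) = (-7/10 - 21)*(-7) = -217/10*(-7) = 1519/10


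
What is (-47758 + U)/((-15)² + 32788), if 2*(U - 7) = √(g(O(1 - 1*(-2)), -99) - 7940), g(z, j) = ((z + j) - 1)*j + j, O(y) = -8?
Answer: -47751/33013 + √2653/66026 ≈ -1.4457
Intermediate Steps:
g(z, j) = j + j*(-1 + j + z) (g(z, j) = ((j + z) - 1)*j + j = (-1 + j + z)*j + j = j*(-1 + j + z) + j = j + j*(-1 + j + z))
U = 7 + √2653/2 (U = 7 + √(-99*(-99 - 8) - 7940)/2 = 7 + √(-99*(-107) - 7940)/2 = 7 + √(10593 - 7940)/2 = 7 + √2653/2 ≈ 32.754)
(-47758 + U)/((-15)² + 32788) = (-47758 + (7 + √2653/2))/((-15)² + 32788) = (-47751 + √2653/2)/(225 + 32788) = (-47751 + √2653/2)/33013 = (-47751 + √2653/2)*(1/33013) = -47751/33013 + √2653/66026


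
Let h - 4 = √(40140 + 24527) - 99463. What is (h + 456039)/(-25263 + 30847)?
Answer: 89145/1396 + √64667/5584 ≈ 63.903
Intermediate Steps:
h = -99459 + √64667 (h = 4 + (√(40140 + 24527) - 99463) = 4 + (√64667 - 99463) = 4 + (-99463 + √64667) = -99459 + √64667 ≈ -99205.)
(h + 456039)/(-25263 + 30847) = ((-99459 + √64667) + 456039)/(-25263 + 30847) = (356580 + √64667)/5584 = (356580 + √64667)*(1/5584) = 89145/1396 + √64667/5584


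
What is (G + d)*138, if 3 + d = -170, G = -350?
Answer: -72174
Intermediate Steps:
d = -173 (d = -3 - 170 = -173)
(G + d)*138 = (-350 - 173)*138 = -523*138 = -72174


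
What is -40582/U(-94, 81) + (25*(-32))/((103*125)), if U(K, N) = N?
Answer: -20902322/41715 ≈ -501.07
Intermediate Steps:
-40582/U(-94, 81) + (25*(-32))/((103*125)) = -40582/81 + (25*(-32))/((103*125)) = -40582*1/81 - 800/12875 = -40582/81 - 800*1/12875 = -40582/81 - 32/515 = -20902322/41715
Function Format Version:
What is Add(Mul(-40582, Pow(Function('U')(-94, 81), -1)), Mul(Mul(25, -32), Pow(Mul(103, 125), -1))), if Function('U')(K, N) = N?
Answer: Rational(-20902322, 41715) ≈ -501.07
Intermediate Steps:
Add(Mul(-40582, Pow(Function('U')(-94, 81), -1)), Mul(Mul(25, -32), Pow(Mul(103, 125), -1))) = Add(Mul(-40582, Pow(81, -1)), Mul(Mul(25, -32), Pow(Mul(103, 125), -1))) = Add(Mul(-40582, Rational(1, 81)), Mul(-800, Pow(12875, -1))) = Add(Rational(-40582, 81), Mul(-800, Rational(1, 12875))) = Add(Rational(-40582, 81), Rational(-32, 515)) = Rational(-20902322, 41715)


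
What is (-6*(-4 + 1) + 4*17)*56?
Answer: 4816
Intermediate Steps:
(-6*(-4 + 1) + 4*17)*56 = (-6*(-3) + 68)*56 = (18 + 68)*56 = 86*56 = 4816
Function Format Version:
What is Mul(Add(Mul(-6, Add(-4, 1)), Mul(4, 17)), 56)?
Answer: 4816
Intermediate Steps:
Mul(Add(Mul(-6, Add(-4, 1)), Mul(4, 17)), 56) = Mul(Add(Mul(-6, -3), 68), 56) = Mul(Add(18, 68), 56) = Mul(86, 56) = 4816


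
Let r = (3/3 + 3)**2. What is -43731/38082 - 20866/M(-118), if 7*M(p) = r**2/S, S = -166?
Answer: 38472337367/406208 ≈ 94711.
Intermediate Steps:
r = 16 (r = (3*(1/3) + 3)**2 = (1 + 3)**2 = 4**2 = 16)
M(p) = -128/581 (M(p) = (16**2/(-166))/7 = (256*(-1/166))/7 = (1/7)*(-128/83) = -128/581)
-43731/38082 - 20866/M(-118) = -43731/38082 - 20866/(-128/581) = -43731*1/38082 - 20866*(-581/128) = -14577/12694 + 6061573/64 = 38472337367/406208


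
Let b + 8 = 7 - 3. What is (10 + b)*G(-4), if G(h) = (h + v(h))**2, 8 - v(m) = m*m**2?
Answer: 27744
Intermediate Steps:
v(m) = 8 - m**3 (v(m) = 8 - m*m**2 = 8 - m**3)
G(h) = (8 + h - h**3)**2 (G(h) = (h + (8 - h**3))**2 = (8 + h - h**3)**2)
b = -4 (b = -8 + (7 - 3) = -8 + 4 = -4)
(10 + b)*G(-4) = (10 - 4)*(8 - 4 - 1*(-4)**3)**2 = 6*(8 - 4 - 1*(-64))**2 = 6*(8 - 4 + 64)**2 = 6*68**2 = 6*4624 = 27744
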